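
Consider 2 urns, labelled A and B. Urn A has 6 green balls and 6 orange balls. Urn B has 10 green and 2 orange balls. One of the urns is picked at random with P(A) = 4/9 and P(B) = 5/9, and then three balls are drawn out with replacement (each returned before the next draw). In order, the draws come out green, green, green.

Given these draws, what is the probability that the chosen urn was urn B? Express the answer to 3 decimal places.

0.853

Under each hypothesis, the probability of the observed sequence is: P(data | urn A) = (6/12)(6/12)(6/12) = 0.125; P(data | urn B) = (10/12)(10/12)(10/12) = 0.5787.
Weighting by the prior gives 4/9 · 0.125 = 0.055556, 5/9 · 0.5787 = 0.3215; with total 0.37706.
So P(urn B | data) = (0.3215) / (0.37706) = 0.85266.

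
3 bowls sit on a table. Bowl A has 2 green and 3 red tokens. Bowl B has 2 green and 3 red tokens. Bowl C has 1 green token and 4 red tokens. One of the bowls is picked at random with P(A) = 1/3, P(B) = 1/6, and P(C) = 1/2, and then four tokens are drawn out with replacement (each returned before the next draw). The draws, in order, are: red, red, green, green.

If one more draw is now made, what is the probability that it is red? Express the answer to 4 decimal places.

0.6615

For each hypothesis, P(data | H) works out to: P(data | bowl A) = (3/5)(3/5)(2/5)(2/5) = 36/625; P(data | bowl B) = (3/5)(3/5)(2/5)(2/5) = 36/625; P(data | bowl C) = (4/5)(4/5)(1/5)(1/5) = 16/625.
The prior-weighted likelihoods are 1/3 · 36/625 = 12/625, 1/6 · 36/625 = 6/625, 1/2 · 16/625 = 8/625; with total 26/625.
Normalising, the posterior is P(bowl A | data) = 6/13, P(bowl B | data) = 3/13, P(bowl C | data) = 4/13.
So P(red next | data) = Σ P(red next | H) P(H | data) = (3/5)(6/13) + (3/5)(3/13) + (4/5)(4/13) = 43/65.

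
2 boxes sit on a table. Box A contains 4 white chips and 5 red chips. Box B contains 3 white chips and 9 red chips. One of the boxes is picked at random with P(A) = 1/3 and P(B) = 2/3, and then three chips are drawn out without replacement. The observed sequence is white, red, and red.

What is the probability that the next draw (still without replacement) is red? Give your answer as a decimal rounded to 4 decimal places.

0.6871

The likelihood of the observed sequence under each hypothesis: P(data | box A) = (4/9)(5/8)(4/7) = 0.15873; P(data | box B) = (3/12)(9/11)(8/10) = 0.16364.
Weighting by the prior gives 1/3 · 0.15873 = 0.05291, 2/3 · 0.16364 = 0.10909; with total 0.162.
Dividing through by the total gives posterior P(box A | data) = 0.3266, P(box B | data) = 0.6734.
So P(red next | data) = Σ P(red next | H) P(H | data) = (1/2)(0.3266) + (7/9)(0.6734) = 0.68705.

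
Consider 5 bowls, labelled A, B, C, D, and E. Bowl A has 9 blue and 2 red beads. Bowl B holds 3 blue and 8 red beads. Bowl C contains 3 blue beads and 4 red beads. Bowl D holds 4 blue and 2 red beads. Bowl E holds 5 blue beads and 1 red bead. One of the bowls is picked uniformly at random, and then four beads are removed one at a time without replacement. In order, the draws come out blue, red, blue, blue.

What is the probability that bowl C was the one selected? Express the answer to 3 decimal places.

0.062

Compute the likelihood of the observed sequence for each case: P(data | bowl A) = (9/11)(2/10)(8/9)(7/8) = 0.12727; P(data | bowl B) = (3/11)(8/10)(2/9)(1/8) = 0.0060606; P(data | bowl C) = (3/7)(4/6)(2/5)(1/4) = 0.028571; P(data | bowl D) = (4/6)(2/5)(3/4)(2/3) = 0.13333; P(data | bowl E) = (5/6)(1/5)(4/4)(3/3) = 0.16667.
Multiplying each by its prior: 1/5 · 0.12727 = 0.025455, 1/5 · 0.0060606 = 0.0012121, 1/5 · 0.028571 = 0.0057143, 1/5 · 0.13333 = 0.026667, 1/5 · 0.16667 = 0.033333; with total 0.092381.
So P(bowl C | data) = (0.0057143) / (0.092381) = 0.061856.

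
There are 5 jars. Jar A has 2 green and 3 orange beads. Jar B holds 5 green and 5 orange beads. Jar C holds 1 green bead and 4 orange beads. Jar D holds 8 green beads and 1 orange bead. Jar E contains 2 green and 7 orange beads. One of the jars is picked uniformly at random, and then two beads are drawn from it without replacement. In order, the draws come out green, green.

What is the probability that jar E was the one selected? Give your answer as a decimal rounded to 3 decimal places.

The likelihood of the observed sequence under each hypothesis: P(data | jar A) = (2/5)(1/4) = 1/10; P(data | jar B) = (5/10)(4/9) = 2/9; P(data | jar C) = (1/5)(0/4) = 0; P(data | jar D) = (8/9)(7/8) = 7/9; P(data | jar E) = (2/9)(1/8) = 1/36.
The prior-weighted likelihoods are 1/5 · 1/10 = 1/50, 1/5 · 2/9 = 2/45, 1/5 · 0 = 0, 1/5 · 7/9 = 7/45, 1/5 · 1/36 = 1/180; summing to 203/900.
So P(jar E | data) = (1/180) / (203/900) = 5/203.

0.025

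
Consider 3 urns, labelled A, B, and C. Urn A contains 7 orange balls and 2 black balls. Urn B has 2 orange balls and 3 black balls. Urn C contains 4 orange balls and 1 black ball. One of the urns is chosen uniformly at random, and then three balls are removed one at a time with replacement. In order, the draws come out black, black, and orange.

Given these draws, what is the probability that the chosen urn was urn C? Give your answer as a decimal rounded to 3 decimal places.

0.149

Under each hypothesis, the probability of the observed sequence is: P(data | urn A) = (2/9)(2/9)(7/9) = 0.038409; P(data | urn B) = (3/5)(3/5)(2/5) = 0.144; P(data | urn C) = (1/5)(1/5)(4/5) = 0.032.
The prior-weighted likelihoods are 1/3 · 0.038409 = 0.012803, 1/3 · 0.144 = 0.048, 1/3 · 0.032 = 0.010667; summing to 0.07147.
Hence P(urn C | data) = (0.010667) / (0.07147) = 0.14925.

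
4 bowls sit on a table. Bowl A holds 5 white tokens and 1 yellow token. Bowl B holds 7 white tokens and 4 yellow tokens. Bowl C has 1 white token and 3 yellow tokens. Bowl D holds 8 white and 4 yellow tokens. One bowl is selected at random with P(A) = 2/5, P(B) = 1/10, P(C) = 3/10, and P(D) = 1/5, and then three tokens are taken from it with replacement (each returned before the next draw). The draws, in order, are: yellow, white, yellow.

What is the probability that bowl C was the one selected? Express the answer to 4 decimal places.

Compute the likelihood of the observed sequence for each case: P(data | bowl A) = (1/6)(5/6)(1/6) = 0.023148; P(data | bowl B) = (4/11)(7/11)(4/11) = 0.084147; P(data | bowl C) = (3/4)(1/4)(3/4) = 0.14062; P(data | bowl D) = (4/12)(8/12)(4/12) = 0.074074.
Multiplying each by its prior: 2/5 · 0.023148 = 0.0092593, 1/10 · 0.084147 = 0.0084147, 3/10 · 0.14062 = 0.042188, 1/5 · 0.074074 = 0.014815; summing to 0.074676.
By Bayes' rule, P(bowl C | data) = (0.042188) / (0.074676) = 0.56494.

0.5649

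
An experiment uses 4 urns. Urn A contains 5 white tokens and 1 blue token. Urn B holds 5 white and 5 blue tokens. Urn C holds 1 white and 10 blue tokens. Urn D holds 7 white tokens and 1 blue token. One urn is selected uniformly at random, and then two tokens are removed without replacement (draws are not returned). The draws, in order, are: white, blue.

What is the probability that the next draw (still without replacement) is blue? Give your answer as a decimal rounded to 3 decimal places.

The likelihood of the observed sequence under each hypothesis: P(data | urn A) = (5/6)(1/5) = 0.16667; P(data | urn B) = (5/10)(5/9) = 0.27778; P(data | urn C) = (1/11)(10/10) = 0.090909; P(data | urn D) = (7/8)(1/7) = 0.125.
Multiplying each by its prior: 1/4 · 0.16667 = 0.041667, 1/4 · 0.27778 = 0.069444, 1/4 · 0.090909 = 0.022727, 1/4 · 0.125 = 0.03125; with total 0.16509.
Dividing through by the total gives posterior P(urn A | data) = 0.25239, P(urn B | data) = 0.42065, P(urn C | data) = 0.13767, P(urn D | data) = 0.18929.
Averaging over the posterior, P(blue next | data) = (0)(0.25239) + (1/2)(0.42065) + (1)(0.13767) + (0)(0.18929) = 0.34799.

0.348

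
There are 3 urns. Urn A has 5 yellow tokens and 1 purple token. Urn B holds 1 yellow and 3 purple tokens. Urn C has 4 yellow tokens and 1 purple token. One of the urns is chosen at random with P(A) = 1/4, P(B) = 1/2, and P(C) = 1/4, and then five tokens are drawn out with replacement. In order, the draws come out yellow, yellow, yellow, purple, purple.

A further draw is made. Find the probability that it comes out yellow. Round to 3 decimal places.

Compute the likelihood of the observed sequence for each case: P(data | urn A) = (5/6)(5/6)(5/6)(1/6)(1/6) = 0.016075; P(data | urn B) = (1/4)(1/4)(1/4)(3/4)(3/4) = 0.0087891; P(data | urn C) = (4/5)(4/5)(4/5)(1/5)(1/5) = 0.02048.
The prior-weighted likelihoods are 1/4 · 0.016075 = 0.0040188, 1/2 · 0.0087891 = 0.0043945, 1/4 · 0.02048 = 0.00512; with total 0.013533.
Dividing through by the total gives posterior P(urn A | data) = 0.29695, P(urn B | data) = 0.32472, P(urn C | data) = 0.37833.
The predictive probability is P(yellow next | data) = (5/6)(0.29695) + (1/4)(0.32472) + (4/5)(0.37833) = 0.6313.

0.631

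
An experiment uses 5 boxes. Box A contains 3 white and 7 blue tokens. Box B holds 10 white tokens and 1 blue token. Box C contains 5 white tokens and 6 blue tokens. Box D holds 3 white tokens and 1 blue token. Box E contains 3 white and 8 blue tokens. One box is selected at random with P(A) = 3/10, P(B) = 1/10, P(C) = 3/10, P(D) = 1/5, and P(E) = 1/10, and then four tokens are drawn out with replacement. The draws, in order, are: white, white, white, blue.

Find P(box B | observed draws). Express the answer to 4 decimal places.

For each hypothesis, P(data | H) works out to: P(data | box A) = (3/10)(3/10)(3/10)(7/10) = 0.0189; P(data | box B) = (10/11)(10/11)(10/11)(1/11) = 0.068301; P(data | box C) = (5/11)(5/11)(5/11)(6/11) = 0.051226; P(data | box D) = (3/4)(3/4)(3/4)(1/4) = 0.10547; P(data | box E) = (3/11)(3/11)(3/11)(8/11) = 0.014753.
Weighting by the prior gives 3/10 · 0.0189 = 0.00567, 1/10 · 0.068301 = 0.0068301, 3/10 · 0.051226 = 0.015368, 1/5 · 0.10547 = 0.021094, 1/10 · 0.014753 = 0.0014753; these sum to 0.050437.
Hence P(box B | data) = (0.0068301) / (0.050437) = 0.13542.

0.1354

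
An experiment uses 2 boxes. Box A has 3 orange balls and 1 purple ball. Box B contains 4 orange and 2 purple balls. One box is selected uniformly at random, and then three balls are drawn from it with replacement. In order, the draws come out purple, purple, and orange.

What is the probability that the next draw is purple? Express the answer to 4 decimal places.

0.3010

Compute the likelihood of the observed sequence for each case: P(data | box A) = (1/4)(1/4)(3/4) = 0.046875; P(data | box B) = (2/6)(2/6)(4/6) = 0.074074.
Multiplying each by its prior: 1/2 · 0.046875 = 0.023438, 1/2 · 0.074074 = 0.037037; with total 0.060475.
The posterior is then P(box A | data) = 0.38756, P(box B | data) = 0.61244.
Averaging over the posterior, P(purple next | data) = (1/4)(0.38756) + (1/3)(0.61244) = 0.30104.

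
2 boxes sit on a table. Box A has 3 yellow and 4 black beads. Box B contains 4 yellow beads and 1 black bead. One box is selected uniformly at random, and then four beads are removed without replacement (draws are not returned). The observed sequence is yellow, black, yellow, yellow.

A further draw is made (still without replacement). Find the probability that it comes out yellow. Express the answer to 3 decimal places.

0.875

The likelihood of the observed sequence under each hypothesis: P(data | box A) = (3/7)(4/6)(2/5)(1/4) = 1/35; P(data | box B) = (4/5)(1/4)(3/3)(2/2) = 1/5.
The prior-weighted likelihoods are 1/2 · 1/35 = 1/70, 1/2 · 1/5 = 1/10; with total 4/35.
Dividing through by the total gives posterior P(box A | data) = 1/8, P(box B | data) = 7/8.
So P(yellow next | data) = Σ P(yellow next | H) P(H | data) = (0)(1/8) + (1)(7/8) = 7/8.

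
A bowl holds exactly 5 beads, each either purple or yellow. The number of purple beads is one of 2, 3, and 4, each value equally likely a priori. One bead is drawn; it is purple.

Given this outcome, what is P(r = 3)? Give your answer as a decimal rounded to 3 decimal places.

0.333

Under each hypothesis, the probability of this draw is: P(data | r = 2) = (2/5) = 2/5; P(data | r = 3) = (3/5) = 3/5; P(data | r = 4) = (4/5) = 4/5.
The prior-weighted likelihoods are 1/3 · 2/5 = 2/15, 1/3 · 3/5 = 1/5, 1/3 · 4/5 = 4/15; with total 3/5.
Therefore the posterior P(r = 3 | data) = (1/5) / (3/5) = 1/3.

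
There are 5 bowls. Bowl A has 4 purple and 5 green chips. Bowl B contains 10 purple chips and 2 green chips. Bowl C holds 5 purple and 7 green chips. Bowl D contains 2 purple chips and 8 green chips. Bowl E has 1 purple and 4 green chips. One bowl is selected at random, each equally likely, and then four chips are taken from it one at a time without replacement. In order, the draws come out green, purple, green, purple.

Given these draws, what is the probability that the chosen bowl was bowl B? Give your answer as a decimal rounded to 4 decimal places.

Compute the likelihood of the observed sequence for each case: P(data | bowl A) = (5/9)(4/8)(4/7)(3/6) = 0.079365; P(data | bowl B) = (2/12)(10/11)(1/10)(9/9) = 0.015152; P(data | bowl C) = (7/12)(5/11)(6/10)(4/9) = 0.070707; P(data | bowl D) = (8/10)(2/9)(7/8)(1/7) = 0.022222; P(data | bowl E) = (4/5)(1/4)(3/3)(0/2) = 0.
Weighting by the prior gives 1/5 · 0.079365 = 0.015873, 1/5 · 0.015152 = 0.0030303, 1/5 · 0.070707 = 0.014141, 1/5 · 0.022222 = 0.0044444, 1/5 · 0 = 0; with total 0.037489.
Therefore the posterior P(bowl B | data) = (0.0030303) / (0.037489) = 0.080831.

0.0808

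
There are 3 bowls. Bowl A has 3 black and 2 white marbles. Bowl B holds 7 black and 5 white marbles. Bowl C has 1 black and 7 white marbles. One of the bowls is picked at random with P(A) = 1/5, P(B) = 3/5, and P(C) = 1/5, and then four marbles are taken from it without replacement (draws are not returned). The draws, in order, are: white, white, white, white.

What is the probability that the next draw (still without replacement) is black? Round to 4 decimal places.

For each hypothesis, P(data | H) works out to: P(data | bowl A) = (2/5)(1/4)(0/3) = 0; P(data | bowl B) = (5/12)(4/11)(3/10)(2/9) = 1/99; P(data | bowl C) = (7/8)(6/7)(5/6)(4/5) = 1/2.
The prior-weighted likelihoods are 1/5 · 0 = 0, 3/5 · 1/99 = 1/165, 1/5 · 1/2 = 1/10; with total 7/66.
Normalising, the posterior is P(bowl A | data) = 0, P(bowl B | data) = 2/35, P(bowl C | data) = 33/35.
So P(black next | data) = Σ P(black next | H) P(H | data) = (7/8)(2/35) + (1/4)(33/35) = 2/7.

0.2857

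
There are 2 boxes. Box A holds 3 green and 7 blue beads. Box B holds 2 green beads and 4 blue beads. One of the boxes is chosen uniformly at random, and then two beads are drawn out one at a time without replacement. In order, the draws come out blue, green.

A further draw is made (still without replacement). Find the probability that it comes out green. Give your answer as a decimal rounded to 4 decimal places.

0.2500

For each hypothesis, P(data | H) works out to: P(data | box A) = (7/10)(3/9) = 7/30; P(data | box B) = (4/6)(2/5) = 4/15.
Weighting by the prior gives 1/2 · 7/30 = 7/60, 1/2 · 4/15 = 2/15; these sum to 1/4.
Dividing through by the total gives posterior P(box A | data) = 7/15, P(box B | data) = 8/15.
The predictive probability is P(green next | data) = (1/4)(7/15) + (1/4)(8/15) = 1/4.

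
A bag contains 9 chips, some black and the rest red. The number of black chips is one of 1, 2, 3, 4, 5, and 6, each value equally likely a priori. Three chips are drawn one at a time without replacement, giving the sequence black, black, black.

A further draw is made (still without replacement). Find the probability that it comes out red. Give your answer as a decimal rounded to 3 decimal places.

Compute the likelihood of the observed sequence for each case: P(data | r = 1) = (1/9)(0/8) = 0; P(data | r = 2) = (2/9)(1/8)(0/7) = 0; P(data | r = 3) = (3/9)(2/8)(1/7) = 1/84; P(data | r = 4) = (4/9)(3/8)(2/7) = 1/21; P(data | r = 5) = (5/9)(4/8)(3/7) = 5/42; P(data | r = 6) = (6/9)(5/8)(4/7) = 5/21.
Multiplying each by its prior: 1/6 · 0 = 0, 1/6 · 0 = 0, 1/6 · 1/84 = 1/504, 1/6 · 1/21 = 1/126, 1/6 · 5/42 = 5/252, 1/6 · 5/21 = 5/126; summing to 5/72.
Dividing through by the total gives posterior P(r = 1 | data) = 0, P(r = 2 | data) = 0, P(r = 3 | data) = 1/35, P(r = 4 | data) = 4/35, P(r = 5 | data) = 2/7, P(r = 6 | data) = 4/7.
Averaging over the posterior, P(red next | data) = (1)(1/35) + (5/6)(4/35) + (2/3)(2/7) + (1/2)(4/7) = 3/5.

0.600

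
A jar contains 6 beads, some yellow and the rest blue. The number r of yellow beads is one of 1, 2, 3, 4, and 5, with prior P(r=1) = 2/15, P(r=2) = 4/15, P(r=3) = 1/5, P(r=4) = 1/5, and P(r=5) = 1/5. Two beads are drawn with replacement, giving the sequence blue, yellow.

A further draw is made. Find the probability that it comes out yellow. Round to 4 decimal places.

Under each hypothesis, the probability of the observed sequence is: P(data | r = 1) = (5/6)(1/6) = 5/36; P(data | r = 2) = (4/6)(2/6) = 2/9; P(data | r = 3) = (3/6)(3/6) = 1/4; P(data | r = 4) = (2/6)(4/6) = 2/9; P(data | r = 5) = (1/6)(5/6) = 5/36.
The prior-weighted likelihoods are 2/15 · 5/36 = 1/54, 4/15 · 2/9 = 8/135, 1/5 · 1/4 = 1/20, 1/5 · 2/9 = 2/45, 1/5 · 5/36 = 1/36; these sum to 1/5.
Dividing through by the total gives posterior P(r = 1 | data) = 5/54, P(r = 2 | data) = 8/27, P(r = 3 | data) = 1/4, P(r = 4 | data) = 2/9, P(r = 5 | data) = 5/36.
Averaging over the posterior, P(yellow next | data) = (1/6)(5/54) + (1/3)(8/27) + (1/2)(1/4) + (2/3)(2/9) + (5/6)(5/36) = 163/324.

0.5031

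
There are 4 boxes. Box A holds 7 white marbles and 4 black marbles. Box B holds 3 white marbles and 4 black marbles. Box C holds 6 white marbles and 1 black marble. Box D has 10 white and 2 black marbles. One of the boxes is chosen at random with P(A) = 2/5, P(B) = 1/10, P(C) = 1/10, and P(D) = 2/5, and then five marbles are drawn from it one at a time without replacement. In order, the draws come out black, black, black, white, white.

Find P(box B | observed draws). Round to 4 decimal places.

For each hypothesis, P(data | H) works out to: P(data | box A) = (4/11)(3/10)(2/9)(7/8)(6/7) = 1/55; P(data | box B) = (4/7)(3/6)(2/5)(3/4)(2/3) = 2/35; P(data | box C) = (1/7)(0/6) = 0; P(data | box D) = (2/12)(1/11)(0/10) = 0.
Multiplying each by its prior: 2/5 · 1/55 = 2/275, 1/10 · 2/35 = 1/175, 1/10 · 0 = 0, 2/5 · 0 = 0; summing to 1/77.
Therefore the posterior P(box B | data) = (1/175) / (1/77) = 11/25.

0.4400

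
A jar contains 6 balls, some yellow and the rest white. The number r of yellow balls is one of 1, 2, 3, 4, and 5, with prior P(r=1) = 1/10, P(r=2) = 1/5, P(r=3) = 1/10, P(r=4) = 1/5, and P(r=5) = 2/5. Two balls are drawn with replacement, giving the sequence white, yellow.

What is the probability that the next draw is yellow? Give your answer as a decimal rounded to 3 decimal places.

For each hypothesis, P(data | H) works out to: P(data | r = 1) = (5/6)(1/6) = 5/36; P(data | r = 2) = (4/6)(2/6) = 2/9; P(data | r = 3) = (3/6)(3/6) = 1/4; P(data | r = 4) = (2/6)(4/6) = 2/9; P(data | r = 5) = (1/6)(5/6) = 5/36.
The prior-weighted likelihoods are 1/10 · 5/36 = 1/72, 1/5 · 2/9 = 2/45, 1/10 · 1/4 = 1/40, 1/5 · 2/9 = 2/45, 2/5 · 5/36 = 1/18; summing to 11/60.
Normalising, the posterior is P(r = 1 | data) = 5/66, P(r = 2 | data) = 8/33, P(r = 3 | data) = 3/22, P(r = 4 | data) = 8/33, P(r = 5 | data) = 10/33.
So P(yellow next | data) = Σ P(yellow next | H) P(H | data) = (1/6)(5/66) + (1/3)(8/33) + (1/2)(3/22) + (2/3)(8/33) + (5/6)(10/33) = 19/33.

0.576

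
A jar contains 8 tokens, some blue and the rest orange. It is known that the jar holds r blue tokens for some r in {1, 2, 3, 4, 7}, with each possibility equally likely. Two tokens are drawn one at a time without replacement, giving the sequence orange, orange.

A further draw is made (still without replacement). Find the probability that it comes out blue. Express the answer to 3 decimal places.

0.337

Compute the likelihood of the observed sequence for each case: P(data | r = 1) = (7/8)(6/7) = 3/4; P(data | r = 2) = (6/8)(5/7) = 15/28; P(data | r = 3) = (5/8)(4/7) = 5/14; P(data | r = 4) = (4/8)(3/7) = 3/14; P(data | r = 7) = (1/8)(0/7) = 0.
Multiplying each by its prior: 1/5 · 3/4 = 3/20, 1/5 · 15/28 = 3/28, 1/5 · 5/14 = 1/14, 1/5 · 3/14 = 3/70, 1/5 · 0 = 0; with total 13/35.
Dividing through by the total gives posterior P(r = 1 | data) = 21/52, P(r = 2 | data) = 15/52, P(r = 3 | data) = 5/26, P(r = 4 | data) = 3/26, P(r = 7 | data) = 0.
The predictive probability is P(blue next | data) = (1/6)(21/52) + (1/3)(15/52) + (1/2)(5/26) + (2/3)(3/26) = 35/104.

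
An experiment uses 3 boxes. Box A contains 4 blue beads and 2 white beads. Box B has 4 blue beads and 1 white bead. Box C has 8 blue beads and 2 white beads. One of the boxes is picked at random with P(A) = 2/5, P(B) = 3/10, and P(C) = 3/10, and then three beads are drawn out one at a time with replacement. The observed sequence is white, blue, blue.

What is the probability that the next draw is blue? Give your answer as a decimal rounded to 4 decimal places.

For each hypothesis, P(data | H) works out to: P(data | box A) = (2/6)(4/6)(4/6) = 0.14815; P(data | box B) = (1/5)(4/5)(4/5) = 0.128; P(data | box C) = (2/10)(8/10)(8/10) = 0.128.
Multiplying each by its prior: 2/5 · 0.14815 = 0.059259, 3/10 · 0.128 = 0.0384, 3/10 · 0.128 = 0.0384; summing to 0.13606.
Dividing through by the total gives posterior P(box A | data) = 0.43554, P(box B | data) = 0.28223, P(box C | data) = 0.28223.
Averaging over the posterior, P(blue next | data) = (2/3)(0.43554) + (4/5)(0.28223) + (4/5)(0.28223) = 0.74193.

0.7419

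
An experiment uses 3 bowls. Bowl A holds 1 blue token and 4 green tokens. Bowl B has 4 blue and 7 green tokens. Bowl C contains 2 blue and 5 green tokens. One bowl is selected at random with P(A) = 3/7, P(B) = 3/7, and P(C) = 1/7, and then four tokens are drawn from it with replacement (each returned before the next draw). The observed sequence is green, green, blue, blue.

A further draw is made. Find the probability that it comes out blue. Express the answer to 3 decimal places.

Under each hypothesis, the probability of the observed sequence is: P(data | bowl A) = (4/5)(4/5)(1/5)(1/5) = 0.0256; P(data | bowl B) = (7/11)(7/11)(4/11)(4/11) = 0.053548; P(data | bowl C) = (5/7)(5/7)(2/7)(2/7) = 0.041649.
Multiplying each by its prior: 3/7 · 0.0256 = 0.010971, 3/7 · 0.053548 = 0.022949, 1/7 · 0.041649 = 0.0059499; these sum to 0.039871.
Normalising, the posterior is P(bowl A | data) = 0.27518, P(bowl B | data) = 0.57559, P(bowl C | data) = 0.14923.
Averaging over the posterior, P(blue next | data) = (1/5)(0.27518) + (4/11)(0.57559) + (2/7)(0.14923) = 0.30698.

0.307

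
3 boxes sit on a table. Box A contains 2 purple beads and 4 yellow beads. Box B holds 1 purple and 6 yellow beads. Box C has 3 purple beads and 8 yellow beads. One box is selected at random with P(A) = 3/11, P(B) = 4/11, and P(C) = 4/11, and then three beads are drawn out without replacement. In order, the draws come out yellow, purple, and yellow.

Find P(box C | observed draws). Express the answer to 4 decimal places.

0.3669

Under each hypothesis, the probability of the observed sequence is: P(data | box A) = (4/6)(2/5)(3/4) = 0.2; P(data | box B) = (6/7)(1/6)(5/5) = 0.14286; P(data | box C) = (8/11)(3/10)(7/9) = 0.1697.
Multiplying each by its prior: 3/11 · 0.2 = 0.054545, 4/11 · 0.14286 = 0.051948, 4/11 · 0.1697 = 0.061708; with total 0.1682.
By Bayes' rule, P(box C | data) = (0.061708) / (0.1682) = 0.36687.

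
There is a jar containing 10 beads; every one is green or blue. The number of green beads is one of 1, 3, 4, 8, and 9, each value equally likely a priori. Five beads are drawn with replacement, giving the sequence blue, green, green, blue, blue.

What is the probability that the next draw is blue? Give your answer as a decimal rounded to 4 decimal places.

0.6359

Under each hypothesis, the probability of the observed sequence is: P(data | r = 1) = (9/10)(1/10)(1/10)(9/10)(9/10) = 0.00729; P(data | r = 3) = (7/10)(3/10)(3/10)(7/10)(7/10) = 0.03087; P(data | r = 4) = (6/10)(4/10)(4/10)(6/10)(6/10) = 0.03456; P(data | r = 8) = (2/10)(8/10)(8/10)(2/10)(2/10) = 0.00512; P(data | r = 9) = (1/10)(9/10)(9/10)(1/10)(1/10) = 0.00081.
Multiplying each by its prior: 1/5 · 0.00729 = 0.001458, 1/5 · 0.03087 = 0.006174, 1/5 · 0.03456 = 0.006912, 1/5 · 0.00512 = 0.001024, 1/5 · 0.00081 = 0.000162; with total 0.01573.
Normalising, the posterior is P(r = 1 | data) = 0.092689, P(r = 3 | data) = 0.3925, P(r = 4 | data) = 0.43942, P(r = 8 | data) = 0.065099, P(r = 9 | data) = 0.010299.
So P(blue next | data) = Σ P(blue next | H) P(H | data) = (9/10)(0.092689) + (7/10)(0.3925) + (3/5)(0.43942) + (1/5)(0.065099) + (1/10)(0.010299) = 0.63587.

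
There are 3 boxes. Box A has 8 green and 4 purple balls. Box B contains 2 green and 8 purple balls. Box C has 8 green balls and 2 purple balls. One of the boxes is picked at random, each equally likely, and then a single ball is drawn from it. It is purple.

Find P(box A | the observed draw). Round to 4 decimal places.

0.2500

Under each hypothesis, the probability of this draw is: P(data | box A) = (4/12) = 1/3; P(data | box B) = (8/10) = 4/5; P(data | box C) = (2/10) = 1/5.
Multiplying each by its prior: 1/3 · 1/3 = 1/9, 1/3 · 4/5 = 4/15, 1/3 · 1/5 = 1/15; these sum to 4/9.
So P(box A | data) = (1/9) / (4/9) = 1/4.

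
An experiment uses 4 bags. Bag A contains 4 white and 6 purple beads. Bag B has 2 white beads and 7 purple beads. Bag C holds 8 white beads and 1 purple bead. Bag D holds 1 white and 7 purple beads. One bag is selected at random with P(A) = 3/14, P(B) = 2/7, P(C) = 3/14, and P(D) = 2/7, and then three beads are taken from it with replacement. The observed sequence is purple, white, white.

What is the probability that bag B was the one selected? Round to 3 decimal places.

0.202

Under each hypothesis, the probability of the observed sequence is: P(data | bag A) = (6/10)(4/10)(4/10) = 0.096; P(data | bag B) = (7/9)(2/9)(2/9) = 0.038409; P(data | bag C) = (1/9)(8/9)(8/9) = 0.087791; P(data | bag D) = (7/8)(1/8)(1/8) = 0.013672.
Multiplying each by its prior: 3/14 · 0.096 = 0.020571, 2/7 · 0.038409 = 0.010974, 3/14 · 0.087791 = 0.018812, 2/7 · 0.013672 = 0.0039062; summing to 0.054264.
Therefore the posterior P(bag B | data) = (0.010974) / (0.054264) = 0.20223.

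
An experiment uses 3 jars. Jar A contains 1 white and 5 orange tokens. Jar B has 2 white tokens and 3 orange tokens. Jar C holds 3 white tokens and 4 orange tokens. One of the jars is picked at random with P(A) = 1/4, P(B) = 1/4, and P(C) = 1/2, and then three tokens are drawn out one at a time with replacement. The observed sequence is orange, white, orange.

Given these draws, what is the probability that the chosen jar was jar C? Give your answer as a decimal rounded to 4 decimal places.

Under each hypothesis, the probability of the observed sequence is: P(data | jar A) = (5/6)(1/6)(5/6) = 0.11574; P(data | jar B) = (3/5)(2/5)(3/5) = 0.144; P(data | jar C) = (4/7)(3/7)(4/7) = 0.13994.
Multiplying each by its prior: 1/4 · 0.11574 = 0.028935, 1/4 · 0.144 = 0.036, 1/2 · 0.13994 = 0.069971; these sum to 0.13491.
By Bayes' rule, P(jar C | data) = (0.069971) / (0.13491) = 0.51866.

0.5187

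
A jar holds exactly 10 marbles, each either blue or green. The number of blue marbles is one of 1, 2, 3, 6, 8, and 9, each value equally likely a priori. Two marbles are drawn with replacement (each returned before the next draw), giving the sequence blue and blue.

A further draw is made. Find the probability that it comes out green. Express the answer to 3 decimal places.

0.234

Compute the likelihood of the observed sequence for each case: P(data | r = 1) = (1/10)(1/10) = 1/100; P(data | r = 2) = (2/10)(2/10) = 1/25; P(data | r = 3) = (3/10)(3/10) = 9/100; P(data | r = 6) = (6/10)(6/10) = 9/25; P(data | r = 8) = (8/10)(8/10) = 16/25; P(data | r = 9) = (9/10)(9/10) = 81/100.
Multiplying each by its prior: 1/6 · 1/100 = 1/600, 1/6 · 1/25 = 1/150, 1/6 · 9/100 = 3/200, 1/6 · 9/25 = 3/50, 1/6 · 16/25 = 8/75, 1/6 · 81/100 = 27/200; with total 13/40.
The posterior is then P(r = 1 | data) = 0.0051282, P(r = 2 | data) = 0.020513, P(r = 3 | data) = 0.046154, P(r = 6 | data) = 0.18462, P(r = 8 | data) = 0.32821, P(r = 9 | data) = 0.41538.
Averaging over the posterior, P(green next | data) = (9/10)(0.0051282) + (4/5)(0.020513) + (7/10)(0.046154) + (2/5)(0.18462) + (1/5)(0.32821) + (1/10)(0.41538) = 0.23436.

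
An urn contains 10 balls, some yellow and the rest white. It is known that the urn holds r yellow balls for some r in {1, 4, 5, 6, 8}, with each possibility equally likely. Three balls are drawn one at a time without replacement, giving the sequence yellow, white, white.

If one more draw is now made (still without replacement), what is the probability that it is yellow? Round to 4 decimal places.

0.4632

Under each hypothesis, the probability of the observed sequence is: P(data | r = 1) = (1/10)(9/9)(8/8) = 1/10; P(data | r = 4) = (4/10)(6/9)(5/8) = 1/6; P(data | r = 5) = (5/10)(5/9)(4/8) = 5/36; P(data | r = 6) = (6/10)(4/9)(3/8) = 1/10; P(data | r = 8) = (8/10)(2/9)(1/8) = 1/45.
Weighting by the prior gives 1/5 · 1/10 = 1/50, 1/5 · 1/6 = 1/30, 1/5 · 5/36 = 1/36, 1/5 · 1/10 = 1/50, 1/5 · 1/45 = 1/225; these sum to 19/180.
Normalising, the posterior is P(r = 1 | data) = 18/95, P(r = 4 | data) = 6/19, P(r = 5 | data) = 5/19, P(r = 6 | data) = 18/95, P(r = 8 | data) = 4/95.
So P(yellow next | data) = Σ P(yellow next | H) P(H | data) = (0)(18/95) + (3/7)(6/19) + (4/7)(5/19) + (5/7)(18/95) + (1)(4/95) = 44/95.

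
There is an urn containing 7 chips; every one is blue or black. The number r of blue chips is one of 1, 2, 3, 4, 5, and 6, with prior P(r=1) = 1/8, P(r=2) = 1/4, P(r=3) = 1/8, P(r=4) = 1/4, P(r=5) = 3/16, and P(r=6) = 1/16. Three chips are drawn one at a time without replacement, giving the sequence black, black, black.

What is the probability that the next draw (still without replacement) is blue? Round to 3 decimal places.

0.435

The likelihood of the observed sequence under each hypothesis: P(data | r = 1) = (6/7)(5/6)(4/5) = 4/7; P(data | r = 2) = (5/7)(4/6)(3/5) = 2/7; P(data | r = 3) = (4/7)(3/6)(2/5) = 4/35; P(data | r = 4) = (3/7)(2/6)(1/5) = 1/35; P(data | r = 5) = (2/7)(1/6)(0/5) = 0; P(data | r = 6) = (1/7)(0/6) = 0.
The prior-weighted likelihoods are 1/8 · 4/7 = 1/14, 1/4 · 2/7 = 1/14, 1/8 · 4/35 = 1/70, 1/4 · 1/35 = 1/140, 3/16 · 0 = 0, 1/16 · 0 = 0; summing to 23/140.
Normalising, the posterior is P(r = 1 | data) = 10/23, P(r = 2 | data) = 10/23, P(r = 3 | data) = 2/23, P(r = 4 | data) = 1/23, P(r = 5 | data) = 0, P(r = 6 | data) = 0.
Averaging over the posterior, P(blue next | data) = (1/4)(10/23) + (1/2)(10/23) + (3/4)(2/23) + (1)(1/23) = 10/23.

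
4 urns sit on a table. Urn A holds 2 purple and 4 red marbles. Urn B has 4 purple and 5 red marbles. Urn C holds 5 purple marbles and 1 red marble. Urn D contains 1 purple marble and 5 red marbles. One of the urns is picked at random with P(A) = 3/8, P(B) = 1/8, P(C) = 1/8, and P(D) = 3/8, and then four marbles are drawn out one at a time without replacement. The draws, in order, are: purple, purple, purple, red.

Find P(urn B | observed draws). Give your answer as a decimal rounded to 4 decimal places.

0.1923

The likelihood of the observed sequence under each hypothesis: P(data | urn A) = (2/6)(1/5)(0/4) = 0; P(data | urn B) = (4/9)(3/8)(2/7)(5/6) = 0.039683; P(data | urn C) = (5/6)(4/5)(3/4)(1/3) = 0.16667; P(data | urn D) = (1/6)(0/5) = 0.
The prior-weighted likelihoods are 3/8 · 0 = 0, 1/8 · 0.039683 = 0.0049603, 1/8 · 0.16667 = 0.020833, 3/8 · 0 = 0; summing to 0.025794.
By Bayes' rule, P(urn B | data) = (0.0049603) / (0.025794) = 0.19231.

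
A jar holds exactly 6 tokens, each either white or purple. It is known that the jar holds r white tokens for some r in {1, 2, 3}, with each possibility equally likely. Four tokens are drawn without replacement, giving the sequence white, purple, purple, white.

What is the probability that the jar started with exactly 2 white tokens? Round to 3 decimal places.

0.400

Under each hypothesis, the probability of the observed sequence is: P(data | r = 1) = (1/6)(5/5)(4/4)(0/3) = 0; P(data | r = 2) = (2/6)(4/5)(3/4)(1/3) = 1/15; P(data | r = 3) = (3/6)(3/5)(2/4)(2/3) = 1/10.
Weighting by the prior gives 1/3 · 0 = 0, 1/3 · 1/15 = 1/45, 1/3 · 1/10 = 1/30; with total 1/18.
By Bayes' rule, P(r = 2 | data) = (1/45) / (1/18) = 2/5.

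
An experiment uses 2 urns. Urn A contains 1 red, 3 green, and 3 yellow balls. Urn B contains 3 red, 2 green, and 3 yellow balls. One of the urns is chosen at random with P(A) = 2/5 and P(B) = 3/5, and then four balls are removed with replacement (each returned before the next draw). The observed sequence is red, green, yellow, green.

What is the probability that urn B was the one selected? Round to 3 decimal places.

Under each hypothesis, the probability of the observed sequence is: P(data | urn A) = (1/7)(3/7)(3/7)(3/7) = 0.011245; P(data | urn B) = (3/8)(2/8)(3/8)(2/8) = 0.0087891.
Multiplying each by its prior: 2/5 · 0.011245 = 0.0044981, 3/5 · 0.0087891 = 0.0052734; summing to 0.0097716.
Hence P(urn B | data) = (0.0052734) / (0.0097716) = 0.53967.

0.540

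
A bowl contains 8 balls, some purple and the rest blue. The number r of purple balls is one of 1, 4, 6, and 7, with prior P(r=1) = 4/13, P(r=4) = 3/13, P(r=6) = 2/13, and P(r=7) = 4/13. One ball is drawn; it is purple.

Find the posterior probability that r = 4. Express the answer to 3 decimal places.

0.214

For each hypothesis, P(data | H) works out to: P(data | r = 1) = (1/8) = 1/8; P(data | r = 4) = (4/8) = 1/2; P(data | r = 6) = (6/8) = 3/4; P(data | r = 7) = (7/8) = 7/8.
Weighting by the prior gives 4/13 · 1/8 = 1/26, 3/13 · 1/2 = 3/26, 2/13 · 3/4 = 3/26, 4/13 · 7/8 = 7/26; summing to 7/13.
By Bayes' rule, P(r = 4 | data) = (3/26) / (7/13) = 3/14.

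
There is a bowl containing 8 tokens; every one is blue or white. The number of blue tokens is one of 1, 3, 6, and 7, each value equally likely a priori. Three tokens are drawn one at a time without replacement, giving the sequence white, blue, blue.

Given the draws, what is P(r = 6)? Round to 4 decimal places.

For each hypothesis, P(data | H) works out to: P(data | r = 1) = (7/8)(1/7)(0/6) = 0; P(data | r = 3) = (5/8)(3/7)(2/6) = 5/56; P(data | r = 6) = (2/8)(6/7)(5/6) = 5/28; P(data | r = 7) = (1/8)(7/7)(6/6) = 1/8.
Weighting by the prior gives 1/4 · 0 = 0, 1/4 · 5/56 = 5/224, 1/4 · 5/28 = 5/112, 1/4 · 1/8 = 1/32; summing to 11/112.
So P(r = 6 | data) = (5/112) / (11/112) = 5/11.

0.4545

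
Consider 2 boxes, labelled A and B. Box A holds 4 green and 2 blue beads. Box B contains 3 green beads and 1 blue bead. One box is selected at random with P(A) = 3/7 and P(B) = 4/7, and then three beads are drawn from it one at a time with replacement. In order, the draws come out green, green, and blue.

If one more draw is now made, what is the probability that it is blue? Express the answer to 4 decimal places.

For each hypothesis, P(data | H) works out to: P(data | box A) = (4/6)(4/6)(2/6) = 0.14815; P(data | box B) = (3/4)(3/4)(1/4) = 0.14062.
The prior-weighted likelihoods are 3/7 · 0.14815 = 0.063492, 4/7 · 0.14062 = 0.080357; these sum to 0.14385.
The posterior is then P(box A | data) = 0.44138, P(box B | data) = 0.55862.
So P(blue next | data) = Σ P(blue next | H) P(H | data) = (1/3)(0.44138) + (1/4)(0.55862) = 0.28678.

0.2868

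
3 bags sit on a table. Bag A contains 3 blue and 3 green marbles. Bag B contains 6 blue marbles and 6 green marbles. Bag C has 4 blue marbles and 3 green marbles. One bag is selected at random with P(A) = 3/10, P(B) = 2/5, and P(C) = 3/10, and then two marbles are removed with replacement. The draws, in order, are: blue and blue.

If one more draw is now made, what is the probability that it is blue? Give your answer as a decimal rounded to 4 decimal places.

0.5256

The likelihood of the observed sequence under each hypothesis: P(data | bag A) = (3/6)(3/6) = 1/4; P(data | bag B) = (6/12)(6/12) = 1/4; P(data | bag C) = (4/7)(4/7) = 16/49.
Weighting by the prior gives 3/10 · 1/4 = 3/40, 2/5 · 1/4 = 1/10, 3/10 · 16/49 = 24/245; with total 107/392.
Dividing through by the total gives posterior P(bag A | data) = 0.27477, P(bag B | data) = 0.36636, P(bag C | data) = 0.35888.
The predictive probability is P(blue next | data) = (1/2)(0.27477) + (1/2)(0.36636) + (4/7)(0.35888) = 0.52563.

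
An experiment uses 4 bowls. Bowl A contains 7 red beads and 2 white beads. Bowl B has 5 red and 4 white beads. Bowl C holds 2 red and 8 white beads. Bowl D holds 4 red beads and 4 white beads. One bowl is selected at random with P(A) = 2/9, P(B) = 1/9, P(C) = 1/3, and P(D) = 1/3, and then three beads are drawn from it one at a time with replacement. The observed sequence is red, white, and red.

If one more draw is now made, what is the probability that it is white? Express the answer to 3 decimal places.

0.439

Under each hypothesis, the probability of the observed sequence is: P(data | bowl A) = (7/9)(2/9)(7/9) = 0.13443; P(data | bowl B) = (5/9)(4/9)(5/9) = 0.13717; P(data | bowl C) = (2/10)(8/10)(2/10) = 0.032; P(data | bowl D) = (4/8)(4/8)(4/8) = 0.125.
The prior-weighted likelihoods are 2/9 · 0.13443 = 0.029873, 1/9 · 0.13717 = 0.015242, 1/3 · 0.032 = 0.010667, 1/3 · 0.125 = 0.041667; summing to 0.097448.
Normalising, the posterior is P(bowl A | data) = 0.30656, P(bowl B | data) = 0.15641, P(bowl C | data) = 0.10946, P(bowl D | data) = 0.42758.
Averaging over the posterior, P(white next | data) = (2/9)(0.30656) + (4/9)(0.15641) + (4/5)(0.10946) + (1/2)(0.42758) = 0.43899.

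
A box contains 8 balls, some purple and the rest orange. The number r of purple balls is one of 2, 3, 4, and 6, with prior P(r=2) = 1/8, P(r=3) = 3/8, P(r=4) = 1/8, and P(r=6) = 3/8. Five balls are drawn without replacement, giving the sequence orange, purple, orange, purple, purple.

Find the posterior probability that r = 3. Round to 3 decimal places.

Compute the likelihood of the observed sequence for each case: P(data | r = 2) = (6/8)(2/7)(5/6)(1/5)(0/4) = 0; P(data | r = 3) = (5/8)(3/7)(4/6)(2/5)(1/4) = 0.017857; P(data | r = 4) = (4/8)(4/7)(3/6)(3/5)(2/4) = 0.042857; P(data | r = 6) = (2/8)(6/7)(1/6)(5/5)(4/4) = 0.035714.
The prior-weighted likelihoods are 1/8 · 0 = 0, 3/8 · 0.017857 = 0.0066964, 1/8 · 0.042857 = 0.0053571, 3/8 · 0.035714 = 0.013393; with total 0.025446.
By Bayes' rule, P(r = 3 | data) = (0.0066964) / (0.025446) = 0.26316.

0.263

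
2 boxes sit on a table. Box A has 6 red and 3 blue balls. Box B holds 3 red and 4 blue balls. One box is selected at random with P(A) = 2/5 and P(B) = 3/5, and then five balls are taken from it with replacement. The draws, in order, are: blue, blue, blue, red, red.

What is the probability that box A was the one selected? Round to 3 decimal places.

Under each hypothesis, the probability of the observed sequence is: P(data | box A) = (3/9)(3/9)(3/9)(6/9)(6/9) = 0.016461; P(data | box B) = (4/7)(4/7)(4/7)(3/7)(3/7) = 0.034271.
Weighting by the prior gives 2/5 · 0.016461 = 0.0065844, 3/5 · 0.034271 = 0.020563; with total 0.027147.
So P(box A | data) = (0.0065844) / (0.027147) = 0.24254.

0.243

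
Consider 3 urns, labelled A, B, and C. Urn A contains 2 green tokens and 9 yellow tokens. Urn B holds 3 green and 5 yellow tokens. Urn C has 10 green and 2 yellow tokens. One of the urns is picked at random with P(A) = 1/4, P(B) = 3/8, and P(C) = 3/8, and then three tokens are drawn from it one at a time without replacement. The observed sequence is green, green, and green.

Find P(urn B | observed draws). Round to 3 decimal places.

For each hypothesis, P(data | H) works out to: P(data | urn A) = (2/11)(1/10)(0/9) = 0; P(data | urn B) = (3/8)(2/7)(1/6) = 0.017857; P(data | urn C) = (10/12)(9/11)(8/10) = 0.54545.
Multiplying each by its prior: 1/4 · 0 = 0, 3/8 · 0.017857 = 0.0066964, 3/8 · 0.54545 = 0.20455; summing to 0.21124.
Therefore the posterior P(urn B | data) = (0.0066964) / (0.21124) = 0.0317.

0.032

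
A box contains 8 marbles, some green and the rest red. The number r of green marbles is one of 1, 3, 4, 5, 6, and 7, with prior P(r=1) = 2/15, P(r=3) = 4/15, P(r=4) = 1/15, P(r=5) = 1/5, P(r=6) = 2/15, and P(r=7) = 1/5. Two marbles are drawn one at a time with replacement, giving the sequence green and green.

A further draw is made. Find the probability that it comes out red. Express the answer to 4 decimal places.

Compute the likelihood of the observed sequence for each case: P(data | r = 1) = (1/8)(1/8) = 1/64; P(data | r = 3) = (3/8)(3/8) = 9/64; P(data | r = 4) = (4/8)(4/8) = 1/4; P(data | r = 5) = (5/8)(5/8) = 25/64; P(data | r = 6) = (6/8)(6/8) = 9/16; P(data | r = 7) = (7/8)(7/8) = 49/64.
Weighting by the prior gives 2/15 · 1/64 = 1/480, 4/15 · 9/64 = 3/80, 1/15 · 1/4 = 1/60, 1/5 · 25/64 = 5/64, 2/15 · 9/16 = 3/40, 1/5 · 49/64 = 49/320; these sum to 29/80.
Dividing through by the total gives posterior P(r = 1 | data) = 1/174, P(r = 3 | data) = 3/29, P(r = 4 | data) = 4/87, P(r = 5 | data) = 25/116, P(r = 6 | data) = 6/29, P(r = 7 | data) = 49/116.
The predictive probability is P(red next | data) = (7/8)(1/174) + (5/8)(3/29) + (1/2)(4/87) + (3/8)(25/116) + (1/4)(6/29) + (1/8)(49/116) = 129/464.

0.2780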